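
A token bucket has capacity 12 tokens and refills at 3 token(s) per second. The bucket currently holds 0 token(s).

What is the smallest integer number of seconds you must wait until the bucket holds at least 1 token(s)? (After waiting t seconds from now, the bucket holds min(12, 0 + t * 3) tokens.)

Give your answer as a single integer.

Need 0 + t * 3 >= 1, so t >= 1/3.
Smallest integer t = ceil(1/3) = 1.

Answer: 1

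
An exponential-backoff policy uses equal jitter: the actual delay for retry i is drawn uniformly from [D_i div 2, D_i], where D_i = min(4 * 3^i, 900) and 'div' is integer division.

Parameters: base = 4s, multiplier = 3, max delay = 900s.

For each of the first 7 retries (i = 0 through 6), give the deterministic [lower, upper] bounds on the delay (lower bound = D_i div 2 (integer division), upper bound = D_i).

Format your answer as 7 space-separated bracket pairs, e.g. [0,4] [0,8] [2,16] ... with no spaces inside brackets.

Computing bounds per retry:
  i=0: D_i=min(4*3^0,900)=4, bounds=[2,4]
  i=1: D_i=min(4*3^1,900)=12, bounds=[6,12]
  i=2: D_i=min(4*3^2,900)=36, bounds=[18,36]
  i=3: D_i=min(4*3^3,900)=108, bounds=[54,108]
  i=4: D_i=min(4*3^4,900)=324, bounds=[162,324]
  i=5: D_i=min(4*3^5,900)=900, bounds=[450,900]
  i=6: D_i=min(4*3^6,900)=900, bounds=[450,900]

Answer: [2,4] [6,12] [18,36] [54,108] [162,324] [450,900] [450,900]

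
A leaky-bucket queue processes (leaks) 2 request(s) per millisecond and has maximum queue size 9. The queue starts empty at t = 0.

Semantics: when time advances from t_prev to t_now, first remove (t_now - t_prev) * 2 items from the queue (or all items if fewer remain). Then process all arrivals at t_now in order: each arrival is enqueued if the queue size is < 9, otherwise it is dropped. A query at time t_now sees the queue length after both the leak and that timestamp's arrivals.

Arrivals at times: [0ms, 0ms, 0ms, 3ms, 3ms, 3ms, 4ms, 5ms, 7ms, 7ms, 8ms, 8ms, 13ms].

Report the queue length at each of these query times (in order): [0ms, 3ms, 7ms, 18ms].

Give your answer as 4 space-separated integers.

Queue lengths at query times:
  query t=0ms: backlog = 3
  query t=3ms: backlog = 3
  query t=7ms: backlog = 2
  query t=18ms: backlog = 0

Answer: 3 3 2 0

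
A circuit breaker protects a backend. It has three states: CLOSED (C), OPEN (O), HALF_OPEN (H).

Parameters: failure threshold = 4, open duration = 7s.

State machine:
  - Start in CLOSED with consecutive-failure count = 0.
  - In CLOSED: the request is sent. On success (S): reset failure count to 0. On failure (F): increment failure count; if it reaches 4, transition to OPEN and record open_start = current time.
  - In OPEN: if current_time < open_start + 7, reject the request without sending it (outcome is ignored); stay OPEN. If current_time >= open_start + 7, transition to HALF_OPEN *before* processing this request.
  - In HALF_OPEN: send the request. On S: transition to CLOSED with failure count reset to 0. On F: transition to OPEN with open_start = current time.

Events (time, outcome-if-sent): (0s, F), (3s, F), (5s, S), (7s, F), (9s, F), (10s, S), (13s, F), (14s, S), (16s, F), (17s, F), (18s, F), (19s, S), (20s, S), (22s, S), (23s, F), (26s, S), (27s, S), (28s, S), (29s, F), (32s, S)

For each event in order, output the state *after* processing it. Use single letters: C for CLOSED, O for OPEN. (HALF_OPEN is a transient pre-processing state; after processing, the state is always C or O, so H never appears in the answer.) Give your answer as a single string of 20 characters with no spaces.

State after each event:
  event#1 t=0s outcome=F: state=CLOSED
  event#2 t=3s outcome=F: state=CLOSED
  event#3 t=5s outcome=S: state=CLOSED
  event#4 t=7s outcome=F: state=CLOSED
  event#5 t=9s outcome=F: state=CLOSED
  event#6 t=10s outcome=S: state=CLOSED
  event#7 t=13s outcome=F: state=CLOSED
  event#8 t=14s outcome=S: state=CLOSED
  event#9 t=16s outcome=F: state=CLOSED
  event#10 t=17s outcome=F: state=CLOSED
  event#11 t=18s outcome=F: state=CLOSED
  event#12 t=19s outcome=S: state=CLOSED
  event#13 t=20s outcome=S: state=CLOSED
  event#14 t=22s outcome=S: state=CLOSED
  event#15 t=23s outcome=F: state=CLOSED
  event#16 t=26s outcome=S: state=CLOSED
  event#17 t=27s outcome=S: state=CLOSED
  event#18 t=28s outcome=S: state=CLOSED
  event#19 t=29s outcome=F: state=CLOSED
  event#20 t=32s outcome=S: state=CLOSED

Answer: CCCCCCCCCCCCCCCCCCCC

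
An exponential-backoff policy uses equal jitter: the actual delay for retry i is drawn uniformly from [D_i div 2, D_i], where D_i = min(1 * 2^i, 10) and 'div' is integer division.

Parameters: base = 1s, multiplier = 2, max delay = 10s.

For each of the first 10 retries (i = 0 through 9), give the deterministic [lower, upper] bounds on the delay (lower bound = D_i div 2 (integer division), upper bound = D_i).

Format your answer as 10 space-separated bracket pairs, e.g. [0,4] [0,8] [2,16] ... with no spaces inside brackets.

Computing bounds per retry:
  i=0: D_i=min(1*2^0,10)=1, bounds=[0,1]
  i=1: D_i=min(1*2^1,10)=2, bounds=[1,2]
  i=2: D_i=min(1*2^2,10)=4, bounds=[2,4]
  i=3: D_i=min(1*2^3,10)=8, bounds=[4,8]
  i=4: D_i=min(1*2^4,10)=10, bounds=[5,10]
  i=5: D_i=min(1*2^5,10)=10, bounds=[5,10]
  i=6: D_i=min(1*2^6,10)=10, bounds=[5,10]
  i=7: D_i=min(1*2^7,10)=10, bounds=[5,10]
  i=8: D_i=min(1*2^8,10)=10, bounds=[5,10]
  i=9: D_i=min(1*2^9,10)=10, bounds=[5,10]

Answer: [0,1] [1,2] [2,4] [4,8] [5,10] [5,10] [5,10] [5,10] [5,10] [5,10]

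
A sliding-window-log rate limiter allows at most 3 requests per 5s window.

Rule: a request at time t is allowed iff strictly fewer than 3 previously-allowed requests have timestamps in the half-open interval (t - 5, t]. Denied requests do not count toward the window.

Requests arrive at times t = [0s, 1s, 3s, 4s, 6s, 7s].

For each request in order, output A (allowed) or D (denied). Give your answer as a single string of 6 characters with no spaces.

Answer: AAADAA

Derivation:
Tracking allowed requests in the window:
  req#1 t=0s: ALLOW
  req#2 t=1s: ALLOW
  req#3 t=3s: ALLOW
  req#4 t=4s: DENY
  req#5 t=6s: ALLOW
  req#6 t=7s: ALLOW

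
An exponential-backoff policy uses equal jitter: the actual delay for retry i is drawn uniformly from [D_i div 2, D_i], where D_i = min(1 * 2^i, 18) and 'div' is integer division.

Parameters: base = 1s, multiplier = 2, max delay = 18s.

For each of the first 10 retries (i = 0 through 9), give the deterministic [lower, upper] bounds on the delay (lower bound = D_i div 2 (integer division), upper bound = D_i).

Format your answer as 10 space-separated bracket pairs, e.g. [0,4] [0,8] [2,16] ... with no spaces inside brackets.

Answer: [0,1] [1,2] [2,4] [4,8] [8,16] [9,18] [9,18] [9,18] [9,18] [9,18]

Derivation:
Computing bounds per retry:
  i=0: D_i=min(1*2^0,18)=1, bounds=[0,1]
  i=1: D_i=min(1*2^1,18)=2, bounds=[1,2]
  i=2: D_i=min(1*2^2,18)=4, bounds=[2,4]
  i=3: D_i=min(1*2^3,18)=8, bounds=[4,8]
  i=4: D_i=min(1*2^4,18)=16, bounds=[8,16]
  i=5: D_i=min(1*2^5,18)=18, bounds=[9,18]
  i=6: D_i=min(1*2^6,18)=18, bounds=[9,18]
  i=7: D_i=min(1*2^7,18)=18, bounds=[9,18]
  i=8: D_i=min(1*2^8,18)=18, bounds=[9,18]
  i=9: D_i=min(1*2^9,18)=18, bounds=[9,18]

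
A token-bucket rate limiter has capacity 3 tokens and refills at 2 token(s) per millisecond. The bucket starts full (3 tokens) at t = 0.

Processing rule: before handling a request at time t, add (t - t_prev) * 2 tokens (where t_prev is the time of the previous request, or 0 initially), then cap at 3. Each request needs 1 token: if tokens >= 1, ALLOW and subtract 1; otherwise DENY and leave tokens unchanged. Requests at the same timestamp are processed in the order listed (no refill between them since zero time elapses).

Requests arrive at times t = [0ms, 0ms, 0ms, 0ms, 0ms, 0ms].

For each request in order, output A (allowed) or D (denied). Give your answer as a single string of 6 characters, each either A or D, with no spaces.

Answer: AAADDD

Derivation:
Simulating step by step:
  req#1 t=0ms: ALLOW
  req#2 t=0ms: ALLOW
  req#3 t=0ms: ALLOW
  req#4 t=0ms: DENY
  req#5 t=0ms: DENY
  req#6 t=0ms: DENY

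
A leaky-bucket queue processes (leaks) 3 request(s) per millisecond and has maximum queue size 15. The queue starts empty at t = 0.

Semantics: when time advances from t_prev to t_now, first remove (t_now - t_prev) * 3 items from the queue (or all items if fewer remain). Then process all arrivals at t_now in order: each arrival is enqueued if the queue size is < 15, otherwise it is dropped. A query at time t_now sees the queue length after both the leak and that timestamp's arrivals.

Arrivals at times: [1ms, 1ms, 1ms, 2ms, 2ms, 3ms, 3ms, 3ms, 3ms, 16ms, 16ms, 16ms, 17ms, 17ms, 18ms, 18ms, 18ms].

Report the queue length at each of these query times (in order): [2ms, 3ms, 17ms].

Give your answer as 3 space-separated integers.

Queue lengths at query times:
  query t=2ms: backlog = 2
  query t=3ms: backlog = 4
  query t=17ms: backlog = 2

Answer: 2 4 2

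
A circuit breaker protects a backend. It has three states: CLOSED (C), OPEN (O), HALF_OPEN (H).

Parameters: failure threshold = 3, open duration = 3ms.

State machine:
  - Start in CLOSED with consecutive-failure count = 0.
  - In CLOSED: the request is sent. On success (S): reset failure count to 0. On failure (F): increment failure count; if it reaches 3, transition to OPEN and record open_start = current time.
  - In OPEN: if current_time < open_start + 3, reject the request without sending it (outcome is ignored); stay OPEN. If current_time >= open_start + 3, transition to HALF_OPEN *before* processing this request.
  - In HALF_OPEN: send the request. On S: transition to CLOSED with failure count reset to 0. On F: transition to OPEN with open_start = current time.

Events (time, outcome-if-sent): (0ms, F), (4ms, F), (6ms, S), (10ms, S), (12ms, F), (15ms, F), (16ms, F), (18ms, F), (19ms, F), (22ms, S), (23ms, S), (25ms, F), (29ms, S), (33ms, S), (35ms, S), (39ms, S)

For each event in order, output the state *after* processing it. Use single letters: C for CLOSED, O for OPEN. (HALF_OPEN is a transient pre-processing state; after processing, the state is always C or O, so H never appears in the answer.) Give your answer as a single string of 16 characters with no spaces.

State after each event:
  event#1 t=0ms outcome=F: state=CLOSED
  event#2 t=4ms outcome=F: state=CLOSED
  event#3 t=6ms outcome=S: state=CLOSED
  event#4 t=10ms outcome=S: state=CLOSED
  event#5 t=12ms outcome=F: state=CLOSED
  event#6 t=15ms outcome=F: state=CLOSED
  event#7 t=16ms outcome=F: state=OPEN
  event#8 t=18ms outcome=F: state=OPEN
  event#9 t=19ms outcome=F: state=OPEN
  event#10 t=22ms outcome=S: state=CLOSED
  event#11 t=23ms outcome=S: state=CLOSED
  event#12 t=25ms outcome=F: state=CLOSED
  event#13 t=29ms outcome=S: state=CLOSED
  event#14 t=33ms outcome=S: state=CLOSED
  event#15 t=35ms outcome=S: state=CLOSED
  event#16 t=39ms outcome=S: state=CLOSED

Answer: CCCCCCOOOCCCCCCC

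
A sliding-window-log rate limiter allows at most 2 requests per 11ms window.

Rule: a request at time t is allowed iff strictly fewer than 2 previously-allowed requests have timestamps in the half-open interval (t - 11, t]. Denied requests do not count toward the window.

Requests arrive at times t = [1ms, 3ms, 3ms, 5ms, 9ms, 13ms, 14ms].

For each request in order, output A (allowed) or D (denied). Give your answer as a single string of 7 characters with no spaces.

Answer: AADDDAA

Derivation:
Tracking allowed requests in the window:
  req#1 t=1ms: ALLOW
  req#2 t=3ms: ALLOW
  req#3 t=3ms: DENY
  req#4 t=5ms: DENY
  req#5 t=9ms: DENY
  req#6 t=13ms: ALLOW
  req#7 t=14ms: ALLOW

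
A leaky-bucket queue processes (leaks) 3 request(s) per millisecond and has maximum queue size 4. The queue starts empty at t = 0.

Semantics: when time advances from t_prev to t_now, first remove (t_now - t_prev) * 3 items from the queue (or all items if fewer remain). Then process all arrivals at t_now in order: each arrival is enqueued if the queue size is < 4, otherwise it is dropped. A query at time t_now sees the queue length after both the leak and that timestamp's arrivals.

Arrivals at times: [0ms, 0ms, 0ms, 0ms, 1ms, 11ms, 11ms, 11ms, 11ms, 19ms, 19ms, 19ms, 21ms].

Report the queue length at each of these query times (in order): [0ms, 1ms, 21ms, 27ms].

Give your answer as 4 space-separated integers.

Answer: 4 2 1 0

Derivation:
Queue lengths at query times:
  query t=0ms: backlog = 4
  query t=1ms: backlog = 2
  query t=21ms: backlog = 1
  query t=27ms: backlog = 0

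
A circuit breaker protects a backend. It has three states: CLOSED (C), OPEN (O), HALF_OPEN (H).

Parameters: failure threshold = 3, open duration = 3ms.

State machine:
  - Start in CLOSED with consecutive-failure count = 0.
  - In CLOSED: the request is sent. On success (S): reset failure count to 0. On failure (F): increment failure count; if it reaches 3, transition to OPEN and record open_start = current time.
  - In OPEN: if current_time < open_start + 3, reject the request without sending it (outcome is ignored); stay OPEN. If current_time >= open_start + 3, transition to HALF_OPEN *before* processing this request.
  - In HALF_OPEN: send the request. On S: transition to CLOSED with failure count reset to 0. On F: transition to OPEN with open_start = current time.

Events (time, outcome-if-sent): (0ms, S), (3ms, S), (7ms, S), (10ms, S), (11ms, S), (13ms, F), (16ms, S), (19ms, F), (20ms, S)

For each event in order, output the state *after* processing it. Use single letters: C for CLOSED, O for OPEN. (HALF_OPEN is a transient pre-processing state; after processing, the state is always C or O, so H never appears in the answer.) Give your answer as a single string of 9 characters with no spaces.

State after each event:
  event#1 t=0ms outcome=S: state=CLOSED
  event#2 t=3ms outcome=S: state=CLOSED
  event#3 t=7ms outcome=S: state=CLOSED
  event#4 t=10ms outcome=S: state=CLOSED
  event#5 t=11ms outcome=S: state=CLOSED
  event#6 t=13ms outcome=F: state=CLOSED
  event#7 t=16ms outcome=S: state=CLOSED
  event#8 t=19ms outcome=F: state=CLOSED
  event#9 t=20ms outcome=S: state=CLOSED

Answer: CCCCCCCCC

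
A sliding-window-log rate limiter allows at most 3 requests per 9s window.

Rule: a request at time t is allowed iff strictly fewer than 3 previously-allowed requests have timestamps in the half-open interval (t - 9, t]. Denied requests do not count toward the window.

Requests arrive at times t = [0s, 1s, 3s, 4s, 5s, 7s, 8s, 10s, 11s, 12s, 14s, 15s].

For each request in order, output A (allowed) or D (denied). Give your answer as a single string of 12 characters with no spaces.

Answer: AAADDDDAAADD

Derivation:
Tracking allowed requests in the window:
  req#1 t=0s: ALLOW
  req#2 t=1s: ALLOW
  req#3 t=3s: ALLOW
  req#4 t=4s: DENY
  req#5 t=5s: DENY
  req#6 t=7s: DENY
  req#7 t=8s: DENY
  req#8 t=10s: ALLOW
  req#9 t=11s: ALLOW
  req#10 t=12s: ALLOW
  req#11 t=14s: DENY
  req#12 t=15s: DENY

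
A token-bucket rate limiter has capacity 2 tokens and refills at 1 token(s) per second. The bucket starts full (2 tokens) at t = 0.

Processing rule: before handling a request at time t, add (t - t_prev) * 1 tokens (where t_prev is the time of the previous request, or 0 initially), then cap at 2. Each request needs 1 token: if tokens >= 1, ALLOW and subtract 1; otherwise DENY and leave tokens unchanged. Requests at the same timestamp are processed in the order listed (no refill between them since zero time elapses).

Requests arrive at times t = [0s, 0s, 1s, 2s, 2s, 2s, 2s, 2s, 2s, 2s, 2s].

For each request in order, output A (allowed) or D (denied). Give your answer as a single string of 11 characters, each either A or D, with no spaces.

Simulating step by step:
  req#1 t=0s: ALLOW
  req#2 t=0s: ALLOW
  req#3 t=1s: ALLOW
  req#4 t=2s: ALLOW
  req#5 t=2s: DENY
  req#6 t=2s: DENY
  req#7 t=2s: DENY
  req#8 t=2s: DENY
  req#9 t=2s: DENY
  req#10 t=2s: DENY
  req#11 t=2s: DENY

Answer: AAAADDDDDDD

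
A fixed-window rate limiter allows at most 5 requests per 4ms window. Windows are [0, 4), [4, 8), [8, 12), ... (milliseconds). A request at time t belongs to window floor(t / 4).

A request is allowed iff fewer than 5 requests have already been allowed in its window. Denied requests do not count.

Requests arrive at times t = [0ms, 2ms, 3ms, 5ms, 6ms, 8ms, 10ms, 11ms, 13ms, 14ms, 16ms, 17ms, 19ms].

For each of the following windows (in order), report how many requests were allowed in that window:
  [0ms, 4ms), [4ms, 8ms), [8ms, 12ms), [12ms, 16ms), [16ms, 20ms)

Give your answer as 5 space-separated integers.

Answer: 3 2 3 2 3

Derivation:
Processing requests:
  req#1 t=0ms (window 0): ALLOW
  req#2 t=2ms (window 0): ALLOW
  req#3 t=3ms (window 0): ALLOW
  req#4 t=5ms (window 1): ALLOW
  req#5 t=6ms (window 1): ALLOW
  req#6 t=8ms (window 2): ALLOW
  req#7 t=10ms (window 2): ALLOW
  req#8 t=11ms (window 2): ALLOW
  req#9 t=13ms (window 3): ALLOW
  req#10 t=14ms (window 3): ALLOW
  req#11 t=16ms (window 4): ALLOW
  req#12 t=17ms (window 4): ALLOW
  req#13 t=19ms (window 4): ALLOW

Allowed counts by window: 3 2 3 2 3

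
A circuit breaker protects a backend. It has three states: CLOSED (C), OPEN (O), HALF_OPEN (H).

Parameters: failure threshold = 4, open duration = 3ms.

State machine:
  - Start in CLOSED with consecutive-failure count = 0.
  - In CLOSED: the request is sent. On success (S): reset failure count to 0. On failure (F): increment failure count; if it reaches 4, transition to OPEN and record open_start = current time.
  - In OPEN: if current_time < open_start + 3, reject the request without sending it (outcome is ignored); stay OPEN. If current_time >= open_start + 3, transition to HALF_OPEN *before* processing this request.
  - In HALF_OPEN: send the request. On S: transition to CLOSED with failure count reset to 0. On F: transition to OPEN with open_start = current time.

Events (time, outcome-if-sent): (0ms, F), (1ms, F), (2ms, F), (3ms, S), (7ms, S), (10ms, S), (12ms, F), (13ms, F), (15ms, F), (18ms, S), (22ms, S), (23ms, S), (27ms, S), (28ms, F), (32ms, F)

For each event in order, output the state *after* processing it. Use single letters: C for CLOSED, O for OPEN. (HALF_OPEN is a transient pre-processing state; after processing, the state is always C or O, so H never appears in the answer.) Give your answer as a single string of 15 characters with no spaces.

State after each event:
  event#1 t=0ms outcome=F: state=CLOSED
  event#2 t=1ms outcome=F: state=CLOSED
  event#3 t=2ms outcome=F: state=CLOSED
  event#4 t=3ms outcome=S: state=CLOSED
  event#5 t=7ms outcome=S: state=CLOSED
  event#6 t=10ms outcome=S: state=CLOSED
  event#7 t=12ms outcome=F: state=CLOSED
  event#8 t=13ms outcome=F: state=CLOSED
  event#9 t=15ms outcome=F: state=CLOSED
  event#10 t=18ms outcome=S: state=CLOSED
  event#11 t=22ms outcome=S: state=CLOSED
  event#12 t=23ms outcome=S: state=CLOSED
  event#13 t=27ms outcome=S: state=CLOSED
  event#14 t=28ms outcome=F: state=CLOSED
  event#15 t=32ms outcome=F: state=CLOSED

Answer: CCCCCCCCCCCCCCC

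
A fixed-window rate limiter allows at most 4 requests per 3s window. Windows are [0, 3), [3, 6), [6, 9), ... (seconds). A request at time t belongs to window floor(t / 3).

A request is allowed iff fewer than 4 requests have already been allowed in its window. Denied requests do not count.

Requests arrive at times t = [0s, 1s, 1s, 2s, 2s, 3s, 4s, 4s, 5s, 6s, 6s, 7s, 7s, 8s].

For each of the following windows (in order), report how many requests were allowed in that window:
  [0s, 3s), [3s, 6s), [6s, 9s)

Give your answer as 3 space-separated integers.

Processing requests:
  req#1 t=0s (window 0): ALLOW
  req#2 t=1s (window 0): ALLOW
  req#3 t=1s (window 0): ALLOW
  req#4 t=2s (window 0): ALLOW
  req#5 t=2s (window 0): DENY
  req#6 t=3s (window 1): ALLOW
  req#7 t=4s (window 1): ALLOW
  req#8 t=4s (window 1): ALLOW
  req#9 t=5s (window 1): ALLOW
  req#10 t=6s (window 2): ALLOW
  req#11 t=6s (window 2): ALLOW
  req#12 t=7s (window 2): ALLOW
  req#13 t=7s (window 2): ALLOW
  req#14 t=8s (window 2): DENY

Allowed counts by window: 4 4 4

Answer: 4 4 4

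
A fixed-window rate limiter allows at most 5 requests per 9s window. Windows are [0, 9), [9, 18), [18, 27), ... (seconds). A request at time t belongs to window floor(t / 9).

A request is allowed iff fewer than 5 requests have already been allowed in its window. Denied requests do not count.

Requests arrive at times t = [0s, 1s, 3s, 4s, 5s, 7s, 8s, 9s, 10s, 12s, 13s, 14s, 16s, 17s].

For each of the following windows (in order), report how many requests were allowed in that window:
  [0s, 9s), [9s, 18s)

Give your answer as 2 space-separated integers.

Processing requests:
  req#1 t=0s (window 0): ALLOW
  req#2 t=1s (window 0): ALLOW
  req#3 t=3s (window 0): ALLOW
  req#4 t=4s (window 0): ALLOW
  req#5 t=5s (window 0): ALLOW
  req#6 t=7s (window 0): DENY
  req#7 t=8s (window 0): DENY
  req#8 t=9s (window 1): ALLOW
  req#9 t=10s (window 1): ALLOW
  req#10 t=12s (window 1): ALLOW
  req#11 t=13s (window 1): ALLOW
  req#12 t=14s (window 1): ALLOW
  req#13 t=16s (window 1): DENY
  req#14 t=17s (window 1): DENY

Allowed counts by window: 5 5

Answer: 5 5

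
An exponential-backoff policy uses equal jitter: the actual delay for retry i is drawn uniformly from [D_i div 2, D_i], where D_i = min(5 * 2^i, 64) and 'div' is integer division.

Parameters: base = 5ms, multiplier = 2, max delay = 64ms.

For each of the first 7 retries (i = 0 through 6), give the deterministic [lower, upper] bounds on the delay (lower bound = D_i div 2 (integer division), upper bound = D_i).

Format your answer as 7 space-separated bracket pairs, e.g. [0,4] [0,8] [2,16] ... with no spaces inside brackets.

Answer: [2,5] [5,10] [10,20] [20,40] [32,64] [32,64] [32,64]

Derivation:
Computing bounds per retry:
  i=0: D_i=min(5*2^0,64)=5, bounds=[2,5]
  i=1: D_i=min(5*2^1,64)=10, bounds=[5,10]
  i=2: D_i=min(5*2^2,64)=20, bounds=[10,20]
  i=3: D_i=min(5*2^3,64)=40, bounds=[20,40]
  i=4: D_i=min(5*2^4,64)=64, bounds=[32,64]
  i=5: D_i=min(5*2^5,64)=64, bounds=[32,64]
  i=6: D_i=min(5*2^6,64)=64, bounds=[32,64]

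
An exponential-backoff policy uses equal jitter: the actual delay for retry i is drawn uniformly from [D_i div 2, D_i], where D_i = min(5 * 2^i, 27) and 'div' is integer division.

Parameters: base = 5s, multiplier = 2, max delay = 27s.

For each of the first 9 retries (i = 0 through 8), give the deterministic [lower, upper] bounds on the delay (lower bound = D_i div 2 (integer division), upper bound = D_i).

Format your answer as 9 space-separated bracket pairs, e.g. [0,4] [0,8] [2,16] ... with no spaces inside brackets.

Computing bounds per retry:
  i=0: D_i=min(5*2^0,27)=5, bounds=[2,5]
  i=1: D_i=min(5*2^1,27)=10, bounds=[5,10]
  i=2: D_i=min(5*2^2,27)=20, bounds=[10,20]
  i=3: D_i=min(5*2^3,27)=27, bounds=[13,27]
  i=4: D_i=min(5*2^4,27)=27, bounds=[13,27]
  i=5: D_i=min(5*2^5,27)=27, bounds=[13,27]
  i=6: D_i=min(5*2^6,27)=27, bounds=[13,27]
  i=7: D_i=min(5*2^7,27)=27, bounds=[13,27]
  i=8: D_i=min(5*2^8,27)=27, bounds=[13,27]

Answer: [2,5] [5,10] [10,20] [13,27] [13,27] [13,27] [13,27] [13,27] [13,27]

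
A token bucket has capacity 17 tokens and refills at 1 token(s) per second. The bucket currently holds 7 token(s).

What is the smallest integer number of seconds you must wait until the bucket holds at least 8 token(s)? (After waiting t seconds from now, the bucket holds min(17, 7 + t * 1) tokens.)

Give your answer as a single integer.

Need 7 + t * 1 >= 8, so t >= 1/1.
Smallest integer t = ceil(1/1) = 1.

Answer: 1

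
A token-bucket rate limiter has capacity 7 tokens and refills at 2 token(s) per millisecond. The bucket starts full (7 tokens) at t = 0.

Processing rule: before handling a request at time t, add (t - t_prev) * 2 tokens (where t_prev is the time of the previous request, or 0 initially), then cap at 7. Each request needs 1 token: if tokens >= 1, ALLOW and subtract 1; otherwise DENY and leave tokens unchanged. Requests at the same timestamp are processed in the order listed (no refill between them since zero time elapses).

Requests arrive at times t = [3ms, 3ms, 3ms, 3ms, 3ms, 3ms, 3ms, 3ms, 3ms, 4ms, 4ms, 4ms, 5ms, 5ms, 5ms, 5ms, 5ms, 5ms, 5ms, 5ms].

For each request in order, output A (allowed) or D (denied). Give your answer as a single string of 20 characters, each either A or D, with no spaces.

Simulating step by step:
  req#1 t=3ms: ALLOW
  req#2 t=3ms: ALLOW
  req#3 t=3ms: ALLOW
  req#4 t=3ms: ALLOW
  req#5 t=3ms: ALLOW
  req#6 t=3ms: ALLOW
  req#7 t=3ms: ALLOW
  req#8 t=3ms: DENY
  req#9 t=3ms: DENY
  req#10 t=4ms: ALLOW
  req#11 t=4ms: ALLOW
  req#12 t=4ms: DENY
  req#13 t=5ms: ALLOW
  req#14 t=5ms: ALLOW
  req#15 t=5ms: DENY
  req#16 t=5ms: DENY
  req#17 t=5ms: DENY
  req#18 t=5ms: DENY
  req#19 t=5ms: DENY
  req#20 t=5ms: DENY

Answer: AAAAAAADDAADAADDDDDD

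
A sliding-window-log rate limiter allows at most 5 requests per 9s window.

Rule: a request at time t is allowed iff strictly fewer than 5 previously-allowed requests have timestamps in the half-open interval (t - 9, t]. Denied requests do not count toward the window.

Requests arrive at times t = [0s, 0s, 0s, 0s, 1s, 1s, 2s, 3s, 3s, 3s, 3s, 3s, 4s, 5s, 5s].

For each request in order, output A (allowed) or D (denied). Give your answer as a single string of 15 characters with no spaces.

Answer: AAAAADDDDDDDDDD

Derivation:
Tracking allowed requests in the window:
  req#1 t=0s: ALLOW
  req#2 t=0s: ALLOW
  req#3 t=0s: ALLOW
  req#4 t=0s: ALLOW
  req#5 t=1s: ALLOW
  req#6 t=1s: DENY
  req#7 t=2s: DENY
  req#8 t=3s: DENY
  req#9 t=3s: DENY
  req#10 t=3s: DENY
  req#11 t=3s: DENY
  req#12 t=3s: DENY
  req#13 t=4s: DENY
  req#14 t=5s: DENY
  req#15 t=5s: DENY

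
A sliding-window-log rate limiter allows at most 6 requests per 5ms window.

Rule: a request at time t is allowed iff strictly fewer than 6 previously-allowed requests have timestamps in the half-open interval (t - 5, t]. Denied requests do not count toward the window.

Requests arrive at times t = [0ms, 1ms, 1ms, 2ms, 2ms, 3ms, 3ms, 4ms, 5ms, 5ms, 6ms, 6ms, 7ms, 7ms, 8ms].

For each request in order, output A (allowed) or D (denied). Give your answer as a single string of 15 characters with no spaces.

Tracking allowed requests in the window:
  req#1 t=0ms: ALLOW
  req#2 t=1ms: ALLOW
  req#3 t=1ms: ALLOW
  req#4 t=2ms: ALLOW
  req#5 t=2ms: ALLOW
  req#6 t=3ms: ALLOW
  req#7 t=3ms: DENY
  req#8 t=4ms: DENY
  req#9 t=5ms: ALLOW
  req#10 t=5ms: DENY
  req#11 t=6ms: ALLOW
  req#12 t=6ms: ALLOW
  req#13 t=7ms: ALLOW
  req#14 t=7ms: ALLOW
  req#15 t=8ms: ALLOW

Answer: AAAAAADDADAAAAA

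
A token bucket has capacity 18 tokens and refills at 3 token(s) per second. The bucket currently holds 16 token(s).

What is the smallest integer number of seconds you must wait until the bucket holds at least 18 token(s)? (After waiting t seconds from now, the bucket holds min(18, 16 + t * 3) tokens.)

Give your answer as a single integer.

Need 16 + t * 3 >= 18, so t >= 2/3.
Smallest integer t = ceil(2/3) = 1.

Answer: 1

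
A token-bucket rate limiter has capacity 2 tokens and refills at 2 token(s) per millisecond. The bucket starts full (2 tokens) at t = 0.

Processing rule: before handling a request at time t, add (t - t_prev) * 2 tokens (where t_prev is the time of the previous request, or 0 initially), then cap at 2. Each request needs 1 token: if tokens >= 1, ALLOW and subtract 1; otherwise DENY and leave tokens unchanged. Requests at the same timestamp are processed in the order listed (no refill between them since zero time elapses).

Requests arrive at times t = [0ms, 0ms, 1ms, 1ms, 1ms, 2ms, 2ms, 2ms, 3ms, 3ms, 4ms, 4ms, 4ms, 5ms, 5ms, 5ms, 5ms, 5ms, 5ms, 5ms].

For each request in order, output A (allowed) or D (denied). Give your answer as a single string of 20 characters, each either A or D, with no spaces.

Answer: AAAADAADAAAADAADDDDD

Derivation:
Simulating step by step:
  req#1 t=0ms: ALLOW
  req#2 t=0ms: ALLOW
  req#3 t=1ms: ALLOW
  req#4 t=1ms: ALLOW
  req#5 t=1ms: DENY
  req#6 t=2ms: ALLOW
  req#7 t=2ms: ALLOW
  req#8 t=2ms: DENY
  req#9 t=3ms: ALLOW
  req#10 t=3ms: ALLOW
  req#11 t=4ms: ALLOW
  req#12 t=4ms: ALLOW
  req#13 t=4ms: DENY
  req#14 t=5ms: ALLOW
  req#15 t=5ms: ALLOW
  req#16 t=5ms: DENY
  req#17 t=5ms: DENY
  req#18 t=5ms: DENY
  req#19 t=5ms: DENY
  req#20 t=5ms: DENY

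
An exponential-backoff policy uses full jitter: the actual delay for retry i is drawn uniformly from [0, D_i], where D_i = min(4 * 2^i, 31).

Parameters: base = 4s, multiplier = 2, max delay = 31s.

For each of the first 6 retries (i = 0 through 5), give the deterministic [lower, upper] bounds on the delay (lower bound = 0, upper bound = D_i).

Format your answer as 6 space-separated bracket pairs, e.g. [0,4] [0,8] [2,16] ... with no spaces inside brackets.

Answer: [0,4] [0,8] [0,16] [0,31] [0,31] [0,31]

Derivation:
Computing bounds per retry:
  i=0: D_i=min(4*2^0,31)=4, bounds=[0,4]
  i=1: D_i=min(4*2^1,31)=8, bounds=[0,8]
  i=2: D_i=min(4*2^2,31)=16, bounds=[0,16]
  i=3: D_i=min(4*2^3,31)=31, bounds=[0,31]
  i=4: D_i=min(4*2^4,31)=31, bounds=[0,31]
  i=5: D_i=min(4*2^5,31)=31, bounds=[0,31]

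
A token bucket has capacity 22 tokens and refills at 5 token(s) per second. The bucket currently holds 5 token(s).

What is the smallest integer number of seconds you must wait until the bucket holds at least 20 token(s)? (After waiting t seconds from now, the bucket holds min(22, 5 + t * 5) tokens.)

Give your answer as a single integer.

Need 5 + t * 5 >= 20, so t >= 15/5.
Smallest integer t = ceil(15/5) = 3.

Answer: 3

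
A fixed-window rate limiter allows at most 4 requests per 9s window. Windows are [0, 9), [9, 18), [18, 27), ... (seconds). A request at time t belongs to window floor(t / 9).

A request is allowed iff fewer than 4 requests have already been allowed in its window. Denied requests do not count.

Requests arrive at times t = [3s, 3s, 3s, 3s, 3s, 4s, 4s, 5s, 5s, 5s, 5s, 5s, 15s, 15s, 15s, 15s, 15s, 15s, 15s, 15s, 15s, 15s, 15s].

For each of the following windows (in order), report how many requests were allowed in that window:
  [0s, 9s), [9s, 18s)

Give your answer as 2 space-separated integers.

Processing requests:
  req#1 t=3s (window 0): ALLOW
  req#2 t=3s (window 0): ALLOW
  req#3 t=3s (window 0): ALLOW
  req#4 t=3s (window 0): ALLOW
  req#5 t=3s (window 0): DENY
  req#6 t=4s (window 0): DENY
  req#7 t=4s (window 0): DENY
  req#8 t=5s (window 0): DENY
  req#9 t=5s (window 0): DENY
  req#10 t=5s (window 0): DENY
  req#11 t=5s (window 0): DENY
  req#12 t=5s (window 0): DENY
  req#13 t=15s (window 1): ALLOW
  req#14 t=15s (window 1): ALLOW
  req#15 t=15s (window 1): ALLOW
  req#16 t=15s (window 1): ALLOW
  req#17 t=15s (window 1): DENY
  req#18 t=15s (window 1): DENY
  req#19 t=15s (window 1): DENY
  req#20 t=15s (window 1): DENY
  req#21 t=15s (window 1): DENY
  req#22 t=15s (window 1): DENY
  req#23 t=15s (window 1): DENY

Allowed counts by window: 4 4

Answer: 4 4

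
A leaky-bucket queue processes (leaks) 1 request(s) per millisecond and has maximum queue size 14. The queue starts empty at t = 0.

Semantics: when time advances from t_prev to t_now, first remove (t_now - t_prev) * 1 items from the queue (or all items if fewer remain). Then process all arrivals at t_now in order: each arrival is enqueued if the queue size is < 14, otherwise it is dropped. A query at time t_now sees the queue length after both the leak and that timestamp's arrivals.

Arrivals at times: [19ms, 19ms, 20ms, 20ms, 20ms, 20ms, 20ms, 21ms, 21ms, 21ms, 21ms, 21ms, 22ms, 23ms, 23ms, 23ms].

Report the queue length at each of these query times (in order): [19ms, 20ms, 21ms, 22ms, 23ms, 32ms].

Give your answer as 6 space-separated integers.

Queue lengths at query times:
  query t=19ms: backlog = 2
  query t=20ms: backlog = 6
  query t=21ms: backlog = 10
  query t=22ms: backlog = 10
  query t=23ms: backlog = 12
  query t=32ms: backlog = 3

Answer: 2 6 10 10 12 3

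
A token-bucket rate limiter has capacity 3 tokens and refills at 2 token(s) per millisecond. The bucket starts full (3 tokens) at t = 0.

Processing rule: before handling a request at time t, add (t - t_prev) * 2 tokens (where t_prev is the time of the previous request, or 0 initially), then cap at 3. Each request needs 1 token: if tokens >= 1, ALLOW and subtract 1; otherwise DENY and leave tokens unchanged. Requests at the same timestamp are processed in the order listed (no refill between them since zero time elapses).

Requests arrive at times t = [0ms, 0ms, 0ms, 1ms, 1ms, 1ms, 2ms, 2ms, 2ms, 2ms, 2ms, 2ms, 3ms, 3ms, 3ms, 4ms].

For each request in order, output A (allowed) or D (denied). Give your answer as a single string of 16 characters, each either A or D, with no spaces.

Answer: AAAAADAADDDDAADA

Derivation:
Simulating step by step:
  req#1 t=0ms: ALLOW
  req#2 t=0ms: ALLOW
  req#3 t=0ms: ALLOW
  req#4 t=1ms: ALLOW
  req#5 t=1ms: ALLOW
  req#6 t=1ms: DENY
  req#7 t=2ms: ALLOW
  req#8 t=2ms: ALLOW
  req#9 t=2ms: DENY
  req#10 t=2ms: DENY
  req#11 t=2ms: DENY
  req#12 t=2ms: DENY
  req#13 t=3ms: ALLOW
  req#14 t=3ms: ALLOW
  req#15 t=3ms: DENY
  req#16 t=4ms: ALLOW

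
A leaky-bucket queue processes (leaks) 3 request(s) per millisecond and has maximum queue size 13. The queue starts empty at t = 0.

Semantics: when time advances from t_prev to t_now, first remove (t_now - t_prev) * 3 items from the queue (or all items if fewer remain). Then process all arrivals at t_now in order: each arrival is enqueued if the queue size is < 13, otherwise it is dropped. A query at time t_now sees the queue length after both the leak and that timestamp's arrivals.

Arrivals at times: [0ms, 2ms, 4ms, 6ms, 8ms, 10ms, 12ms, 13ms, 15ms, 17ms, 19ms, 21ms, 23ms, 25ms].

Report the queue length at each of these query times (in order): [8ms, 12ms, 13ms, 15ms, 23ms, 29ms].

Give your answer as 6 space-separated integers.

Answer: 1 1 1 1 1 0

Derivation:
Queue lengths at query times:
  query t=8ms: backlog = 1
  query t=12ms: backlog = 1
  query t=13ms: backlog = 1
  query t=15ms: backlog = 1
  query t=23ms: backlog = 1
  query t=29ms: backlog = 0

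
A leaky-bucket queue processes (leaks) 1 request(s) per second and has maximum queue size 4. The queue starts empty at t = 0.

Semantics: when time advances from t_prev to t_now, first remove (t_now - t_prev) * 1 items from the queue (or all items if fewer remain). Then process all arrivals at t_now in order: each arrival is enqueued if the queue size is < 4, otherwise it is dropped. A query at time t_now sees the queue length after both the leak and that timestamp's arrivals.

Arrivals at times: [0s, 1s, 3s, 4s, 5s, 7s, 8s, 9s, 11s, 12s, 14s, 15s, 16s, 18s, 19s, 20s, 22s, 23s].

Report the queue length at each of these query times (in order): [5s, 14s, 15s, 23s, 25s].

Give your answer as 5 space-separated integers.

Answer: 1 1 1 1 0

Derivation:
Queue lengths at query times:
  query t=5s: backlog = 1
  query t=14s: backlog = 1
  query t=15s: backlog = 1
  query t=23s: backlog = 1
  query t=25s: backlog = 0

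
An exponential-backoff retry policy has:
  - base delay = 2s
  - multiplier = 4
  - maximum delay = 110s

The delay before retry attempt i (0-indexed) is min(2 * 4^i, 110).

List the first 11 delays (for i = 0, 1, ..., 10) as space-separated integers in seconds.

Answer: 2 8 32 110 110 110 110 110 110 110 110

Derivation:
Computing each delay:
  i=0: min(2*4^0, 110) = 2
  i=1: min(2*4^1, 110) = 8
  i=2: min(2*4^2, 110) = 32
  i=3: min(2*4^3, 110) = 110
  i=4: min(2*4^4, 110) = 110
  i=5: min(2*4^5, 110) = 110
  i=6: min(2*4^6, 110) = 110
  i=7: min(2*4^7, 110) = 110
  i=8: min(2*4^8, 110) = 110
  i=9: min(2*4^9, 110) = 110
  i=10: min(2*4^10, 110) = 110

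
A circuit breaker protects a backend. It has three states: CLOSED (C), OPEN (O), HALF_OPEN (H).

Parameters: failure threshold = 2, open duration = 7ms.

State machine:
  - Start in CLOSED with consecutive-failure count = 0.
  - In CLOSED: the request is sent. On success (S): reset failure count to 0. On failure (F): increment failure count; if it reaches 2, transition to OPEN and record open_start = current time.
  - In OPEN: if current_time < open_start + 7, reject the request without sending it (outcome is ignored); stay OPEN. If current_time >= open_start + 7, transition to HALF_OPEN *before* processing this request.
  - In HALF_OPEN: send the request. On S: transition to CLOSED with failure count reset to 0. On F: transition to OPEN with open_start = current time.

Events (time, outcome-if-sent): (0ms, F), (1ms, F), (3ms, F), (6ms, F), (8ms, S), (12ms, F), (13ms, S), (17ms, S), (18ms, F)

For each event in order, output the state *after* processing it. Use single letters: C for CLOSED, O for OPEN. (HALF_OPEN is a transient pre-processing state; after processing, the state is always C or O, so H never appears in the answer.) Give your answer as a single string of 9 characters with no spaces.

Answer: COOOCCCCC

Derivation:
State after each event:
  event#1 t=0ms outcome=F: state=CLOSED
  event#2 t=1ms outcome=F: state=OPEN
  event#3 t=3ms outcome=F: state=OPEN
  event#4 t=6ms outcome=F: state=OPEN
  event#5 t=8ms outcome=S: state=CLOSED
  event#6 t=12ms outcome=F: state=CLOSED
  event#7 t=13ms outcome=S: state=CLOSED
  event#8 t=17ms outcome=S: state=CLOSED
  event#9 t=18ms outcome=F: state=CLOSED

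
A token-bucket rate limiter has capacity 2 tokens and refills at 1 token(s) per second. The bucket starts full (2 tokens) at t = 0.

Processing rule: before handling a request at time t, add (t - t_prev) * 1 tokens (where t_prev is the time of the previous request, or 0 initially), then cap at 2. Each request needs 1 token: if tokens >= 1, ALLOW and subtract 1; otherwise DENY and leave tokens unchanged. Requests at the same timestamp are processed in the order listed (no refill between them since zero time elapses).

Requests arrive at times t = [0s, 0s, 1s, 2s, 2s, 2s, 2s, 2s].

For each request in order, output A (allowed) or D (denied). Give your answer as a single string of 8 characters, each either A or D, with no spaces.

Answer: AAAADDDD

Derivation:
Simulating step by step:
  req#1 t=0s: ALLOW
  req#2 t=0s: ALLOW
  req#3 t=1s: ALLOW
  req#4 t=2s: ALLOW
  req#5 t=2s: DENY
  req#6 t=2s: DENY
  req#7 t=2s: DENY
  req#8 t=2s: DENY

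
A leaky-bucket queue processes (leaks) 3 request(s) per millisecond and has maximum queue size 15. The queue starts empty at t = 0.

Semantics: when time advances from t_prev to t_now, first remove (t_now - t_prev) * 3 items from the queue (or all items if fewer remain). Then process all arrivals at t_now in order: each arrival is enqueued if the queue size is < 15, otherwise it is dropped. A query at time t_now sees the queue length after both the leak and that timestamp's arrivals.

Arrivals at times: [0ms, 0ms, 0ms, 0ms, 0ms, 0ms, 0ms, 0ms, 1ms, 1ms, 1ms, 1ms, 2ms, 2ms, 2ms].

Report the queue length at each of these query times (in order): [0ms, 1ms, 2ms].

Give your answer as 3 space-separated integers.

Queue lengths at query times:
  query t=0ms: backlog = 8
  query t=1ms: backlog = 9
  query t=2ms: backlog = 9

Answer: 8 9 9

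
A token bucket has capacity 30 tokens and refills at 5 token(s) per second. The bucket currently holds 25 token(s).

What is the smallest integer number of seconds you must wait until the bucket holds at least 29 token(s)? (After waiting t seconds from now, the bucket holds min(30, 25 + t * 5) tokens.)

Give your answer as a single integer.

Need 25 + t * 5 >= 29, so t >= 4/5.
Smallest integer t = ceil(4/5) = 1.

Answer: 1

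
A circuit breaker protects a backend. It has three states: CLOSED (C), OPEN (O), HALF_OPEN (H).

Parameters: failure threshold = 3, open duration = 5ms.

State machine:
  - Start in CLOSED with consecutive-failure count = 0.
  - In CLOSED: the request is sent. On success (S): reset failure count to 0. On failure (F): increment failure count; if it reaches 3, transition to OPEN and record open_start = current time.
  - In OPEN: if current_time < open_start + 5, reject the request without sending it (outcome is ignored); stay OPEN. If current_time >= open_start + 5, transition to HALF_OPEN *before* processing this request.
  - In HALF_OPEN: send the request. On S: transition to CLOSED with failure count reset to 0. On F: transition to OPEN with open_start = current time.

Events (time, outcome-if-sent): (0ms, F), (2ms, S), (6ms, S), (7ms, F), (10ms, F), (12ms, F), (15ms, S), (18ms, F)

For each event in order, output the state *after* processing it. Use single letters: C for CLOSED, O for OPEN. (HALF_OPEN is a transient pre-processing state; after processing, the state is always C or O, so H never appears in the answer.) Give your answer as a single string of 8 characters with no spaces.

Answer: CCCCCOOO

Derivation:
State after each event:
  event#1 t=0ms outcome=F: state=CLOSED
  event#2 t=2ms outcome=S: state=CLOSED
  event#3 t=6ms outcome=S: state=CLOSED
  event#4 t=7ms outcome=F: state=CLOSED
  event#5 t=10ms outcome=F: state=CLOSED
  event#6 t=12ms outcome=F: state=OPEN
  event#7 t=15ms outcome=S: state=OPEN
  event#8 t=18ms outcome=F: state=OPEN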